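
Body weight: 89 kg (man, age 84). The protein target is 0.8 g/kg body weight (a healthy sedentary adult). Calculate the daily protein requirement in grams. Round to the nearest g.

Protein = 0.8 g/kg × 89 kg = 71.2 g/day.

71 g/day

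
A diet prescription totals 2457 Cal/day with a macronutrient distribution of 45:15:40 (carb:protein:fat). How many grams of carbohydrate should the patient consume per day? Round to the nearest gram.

276 g/day

Carbohydrate energy = 45% × 2457 = 1105.65 kcal.
At 4 kcal/g: 1105.65 ÷ 4 = 276.4125 g.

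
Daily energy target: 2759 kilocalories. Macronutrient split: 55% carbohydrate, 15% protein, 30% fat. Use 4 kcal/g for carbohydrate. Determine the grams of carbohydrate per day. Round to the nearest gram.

Carbohydrate energy = 55% × 2759 = 1517.45 kcal.
At 4 kcal/g: 1517.45 ÷ 4 = 379.3625 g.

379 g/day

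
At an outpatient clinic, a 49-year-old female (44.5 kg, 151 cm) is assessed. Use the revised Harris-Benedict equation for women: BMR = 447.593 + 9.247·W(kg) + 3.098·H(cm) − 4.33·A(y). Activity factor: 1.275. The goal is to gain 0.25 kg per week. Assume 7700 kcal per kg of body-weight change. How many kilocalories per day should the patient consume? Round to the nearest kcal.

1696 kilocalories per day

Harris-Benedict: BMR = 447.593 + 9.247(44.5) + 3.098(151) − 4.33(49) = 1114.7125 kcal/day.
TEE = 1114.7125 × 1.275 = 1421.2584 kcal/day.
Required daily surplus = 0.25 × 7700 ÷ 7 = 275 kcal/day.
Target intake = 1421.2584 + 275 = 1696.2584 kcal/day.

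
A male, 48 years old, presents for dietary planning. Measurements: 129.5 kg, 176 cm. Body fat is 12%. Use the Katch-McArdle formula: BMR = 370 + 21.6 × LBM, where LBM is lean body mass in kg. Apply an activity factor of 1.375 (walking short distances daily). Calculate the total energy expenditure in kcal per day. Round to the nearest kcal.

LBM = 129.5 × (1 − 0.12) = 113.96 kg. Katch-McArdle: BMR = 370 + 21.6 × 113.96 = 2831.536 kcal/day.
TEE = BMR × activity factor = 2831.536 × 1.375 = 3893.362 kcal/day.

3893 kcal per day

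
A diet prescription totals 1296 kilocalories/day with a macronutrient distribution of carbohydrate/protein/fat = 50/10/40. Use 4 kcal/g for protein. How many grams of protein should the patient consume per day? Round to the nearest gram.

32 g/day

Protein energy = 10% × 1296 = 129.6 kcal.
At 4 kcal/g: 129.6 ÷ 4 = 32.4 g.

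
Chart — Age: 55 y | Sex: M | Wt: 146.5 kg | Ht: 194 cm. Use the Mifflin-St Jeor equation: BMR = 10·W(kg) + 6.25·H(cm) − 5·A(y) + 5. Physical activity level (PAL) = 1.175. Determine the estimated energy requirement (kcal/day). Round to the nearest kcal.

2829 kcal/day

Mifflin-St Jeor (male): BMR = 10(146.5) + 6.25(194) − 5(55) + 5 = 1465 + 1212.5 − 275 + 5 = 2407.5 kcal/day.
TEE = BMR × activity factor = 2407.5 × 1.175 = 2828.8125 kcal/day.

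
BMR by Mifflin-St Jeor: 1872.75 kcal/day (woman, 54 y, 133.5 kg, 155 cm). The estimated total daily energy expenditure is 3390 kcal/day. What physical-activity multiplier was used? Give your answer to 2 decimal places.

Activity factor = TEE ÷ BMR = 3390 ÷ 1872.75 = 1.81.

1.81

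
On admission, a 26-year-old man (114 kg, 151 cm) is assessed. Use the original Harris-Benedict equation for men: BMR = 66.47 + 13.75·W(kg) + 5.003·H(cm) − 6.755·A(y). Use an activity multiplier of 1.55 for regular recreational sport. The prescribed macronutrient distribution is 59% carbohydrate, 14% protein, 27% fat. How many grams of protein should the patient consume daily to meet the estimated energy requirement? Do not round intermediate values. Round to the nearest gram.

Harris-Benedict: BMR = 66.47 + 13.75(114) + 5.003(151) − 6.755(26) = 2213.793 kcal/day.
TEE = 2213.793 × 1.55 = 3431.3792 kcal/day.
Protein energy = 14% × 3431.3792 = 480.3931 kcal.
Protein = 480.3931 ÷ 4 kcal/g = 120.0983 g.

120 g/day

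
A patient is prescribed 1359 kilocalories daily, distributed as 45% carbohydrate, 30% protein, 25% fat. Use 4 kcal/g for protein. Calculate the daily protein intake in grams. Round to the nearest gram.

Protein energy = 30% × 1359 = 407.7 kcal.
At 4 kcal/g: 407.7 ÷ 4 = 101.925 g.

102 g/day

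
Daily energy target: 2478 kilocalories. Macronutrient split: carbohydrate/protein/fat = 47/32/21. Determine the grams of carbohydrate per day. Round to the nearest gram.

Carbohydrate energy = 47% × 2478 = 1164.66 kcal.
At 4 kcal/g: 1164.66 ÷ 4 = 291.165 g.

291 g/day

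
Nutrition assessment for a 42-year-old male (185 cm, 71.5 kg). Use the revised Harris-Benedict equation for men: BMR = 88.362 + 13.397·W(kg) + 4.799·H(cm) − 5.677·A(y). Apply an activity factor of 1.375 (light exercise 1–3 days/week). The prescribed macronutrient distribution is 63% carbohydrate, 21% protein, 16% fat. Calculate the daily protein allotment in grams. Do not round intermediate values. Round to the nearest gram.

Harris-Benedict: BMR = 88.362 + 13.397(71.5) + 4.799(185) − 5.677(42) = 1695.6285 kcal/day.
TEE = 1695.6285 × 1.375 = 2331.4892 kcal/day.
Protein energy = 21% × 2331.4892 = 489.6127 kcal.
Protein = 489.6127 ÷ 4 kcal/g = 122.4032 g.

122 g/day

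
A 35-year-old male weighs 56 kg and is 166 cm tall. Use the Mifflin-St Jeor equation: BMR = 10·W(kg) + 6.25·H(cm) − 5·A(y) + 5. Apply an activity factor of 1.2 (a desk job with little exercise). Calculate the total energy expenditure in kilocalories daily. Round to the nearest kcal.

1713 kilocalories daily

Mifflin-St Jeor (male): BMR = 10(56) + 6.25(166) − 5(35) + 5 = 560 + 1037.5 − 175 + 5 = 1427.5 kcal/day.
TEE = BMR × activity factor = 1427.5 × 1.2 = 1713 kcal/day.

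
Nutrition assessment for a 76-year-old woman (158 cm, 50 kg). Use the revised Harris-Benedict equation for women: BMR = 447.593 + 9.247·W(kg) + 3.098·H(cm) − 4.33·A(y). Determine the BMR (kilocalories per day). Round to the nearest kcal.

Harris-Benedict: BMR = 447.593 + 9.247(50) + 3.098(158) − 4.33(76) = 1070.347 kcal/day.

1070 kilocalories per day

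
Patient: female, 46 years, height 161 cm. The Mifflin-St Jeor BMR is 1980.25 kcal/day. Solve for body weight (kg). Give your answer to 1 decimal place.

1980.25 = 10·W + 6.25(161) − 5(46) − 161
10·W = 1980.25 − 615.25 = 1365, so W = 136.5 kg.

136.5 kg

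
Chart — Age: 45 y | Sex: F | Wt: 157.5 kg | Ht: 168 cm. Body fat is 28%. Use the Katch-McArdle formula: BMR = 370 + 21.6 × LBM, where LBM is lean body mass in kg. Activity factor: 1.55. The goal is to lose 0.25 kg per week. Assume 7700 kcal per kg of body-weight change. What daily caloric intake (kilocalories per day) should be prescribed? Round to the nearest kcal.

LBM = 157.5 × (1 − 0.28) = 113.4 kg. Katch-McArdle: BMR = 370 + 21.6 × 113.4 = 2819.44 kcal/day.
TEE = 2819.44 × 1.55 = 4370.132 kcal/day.
Required daily deficit = 0.25 × 7700 ÷ 7 = 275 kcal/day.
Target intake = 4370.132 − 275 = 4095.132 kcal/day.

4095 kilocalories per day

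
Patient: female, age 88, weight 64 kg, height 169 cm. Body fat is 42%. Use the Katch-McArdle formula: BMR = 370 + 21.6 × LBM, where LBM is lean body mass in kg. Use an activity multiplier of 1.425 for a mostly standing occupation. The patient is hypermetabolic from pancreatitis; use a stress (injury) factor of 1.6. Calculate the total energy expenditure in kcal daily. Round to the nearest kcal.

LBM = 64 × (1 − 0.42) = 37.12 kg. Katch-McArdle: BMR = 370 + 21.6 × 37.12 = 1171.792 kcal/day.
TEE = BMR × activity factor = 1171.792 × 1.425 = 1669.8036 kcal/day.
Apply stress factor: 1669.8036 × 1.6 = 2671.6858 kcal/day.

2672 kcal daily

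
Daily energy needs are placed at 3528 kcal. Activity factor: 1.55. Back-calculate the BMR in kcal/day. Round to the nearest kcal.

2276 kcal/day

BMR = TEE ÷ activity factor = 3528 ÷ 1.55 = 2276.129 kcal/day.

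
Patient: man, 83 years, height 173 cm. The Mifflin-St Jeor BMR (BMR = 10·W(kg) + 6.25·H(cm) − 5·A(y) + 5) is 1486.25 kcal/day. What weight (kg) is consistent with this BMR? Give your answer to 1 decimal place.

1486.25 = 10·W + 6.25(173) − 5(83) + 5
10·W = 1486.25 − 671.25 = 815, so W = 81.5 kg.

81.5 kg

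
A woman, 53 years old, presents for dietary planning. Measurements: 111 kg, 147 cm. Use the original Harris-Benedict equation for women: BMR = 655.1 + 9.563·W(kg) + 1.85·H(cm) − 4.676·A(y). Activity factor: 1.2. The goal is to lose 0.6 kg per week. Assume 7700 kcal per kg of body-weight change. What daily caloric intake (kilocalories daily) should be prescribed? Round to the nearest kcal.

1429 kilocalories daily

Harris-Benedict: BMR = 655.1 + 9.563(111) + 1.85(147) − 4.676(53) = 1740.715 kcal/day.
TEE = 1740.715 × 1.2 = 2088.858 kcal/day.
Required daily deficit = 0.6 × 7700 ÷ 7 = 660 kcal/day.
Target intake = 2088.858 − 660 = 1428.858 kcal/day.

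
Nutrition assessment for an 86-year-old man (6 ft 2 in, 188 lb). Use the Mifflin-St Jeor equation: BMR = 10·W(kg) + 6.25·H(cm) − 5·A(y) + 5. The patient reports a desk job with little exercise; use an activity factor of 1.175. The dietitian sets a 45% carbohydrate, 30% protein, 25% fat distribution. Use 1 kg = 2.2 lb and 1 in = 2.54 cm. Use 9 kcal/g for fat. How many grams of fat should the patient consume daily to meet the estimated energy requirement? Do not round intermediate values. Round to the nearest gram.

52 g/day

Convert to metric: weight = 188 ÷ 2.2 = 85.4545 kg; height = (6×12 + 2) × 2.54 = 74 × 2.54 = 187.96 cm.
Mifflin-St Jeor (male): BMR = 10(85.4545) + 6.25(187.96) − 5(86) + 5 = 854.5455 + 1174.75 − 430 + 5 = 1604.2955 kcal/day.
TEE = 1604.2955 × 1.175 = 1885.0472 kcal/day.
Fat energy = 25% × 1885.0472 = 471.2618 kcal.
Fat = 471.2618 ÷ 9 kcal/g = 52.3624 g.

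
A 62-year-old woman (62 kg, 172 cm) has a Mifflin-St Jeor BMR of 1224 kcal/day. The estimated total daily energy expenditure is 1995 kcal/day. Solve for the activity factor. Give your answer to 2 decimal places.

Activity factor = TEE ÷ BMR = 1995 ÷ 1224 = 1.63.

1.63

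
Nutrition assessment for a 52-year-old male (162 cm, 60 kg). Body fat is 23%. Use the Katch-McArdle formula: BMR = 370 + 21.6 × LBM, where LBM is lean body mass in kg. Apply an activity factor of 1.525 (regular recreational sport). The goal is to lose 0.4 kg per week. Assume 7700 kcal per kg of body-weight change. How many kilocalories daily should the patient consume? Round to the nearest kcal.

1646 kilocalories daily

LBM = 60 × (1 − 0.23) = 46.2 kg. Katch-McArdle: BMR = 370 + 21.6 × 46.2 = 1367.92 kcal/day.
TEE = 1367.92 × 1.525 = 2086.078 kcal/day.
Required daily deficit = 0.4 × 7700 ÷ 7 = 440 kcal/day.
Target intake = 2086.078 − 440 = 1646.078 kcal/day.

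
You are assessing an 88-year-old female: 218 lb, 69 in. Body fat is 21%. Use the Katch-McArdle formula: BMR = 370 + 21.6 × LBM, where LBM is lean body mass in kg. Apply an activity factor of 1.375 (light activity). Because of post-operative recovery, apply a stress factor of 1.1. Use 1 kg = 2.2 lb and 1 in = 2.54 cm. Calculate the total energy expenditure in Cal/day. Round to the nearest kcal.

3117 Cal/day

Convert to metric: weight = 218 ÷ 2.2 = 99.0909 kg; height = 69 × 2.54 = 175.26 cm.
LBM = 99.0909 × (1 − 0.21) = 78.2818 kg. Katch-McArdle: BMR = 370 + 21.6 × 78.2818 = 2060.8873 kcal/day.
TEE = BMR × activity factor = 2060.8873 × 1.375 = 2833.72 kcal/day.
Apply stress factor: 2833.72 × 1.1 = 3117.092 kcal/day.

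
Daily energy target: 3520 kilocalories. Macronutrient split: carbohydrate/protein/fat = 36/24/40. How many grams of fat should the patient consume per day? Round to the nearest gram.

156 g/day

Fat energy = 40% × 3520 = 1408 kcal.
At 9 kcal/g: 1408 ÷ 9 = 156.4444 g.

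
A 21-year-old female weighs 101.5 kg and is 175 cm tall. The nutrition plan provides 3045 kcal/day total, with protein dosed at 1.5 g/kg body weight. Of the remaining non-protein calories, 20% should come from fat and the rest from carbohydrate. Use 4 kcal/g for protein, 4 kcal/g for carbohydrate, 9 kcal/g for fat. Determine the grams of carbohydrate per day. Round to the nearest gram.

Protein = 1.5 × 101.5 = 152.25 g → 152.25 × 4 = 609 kcal.
Non-protein calories = 3045 − 609 = 2436 kcal.
Fat: 20% × 2436 = 487.2 kcal; carbohydrate: 1948.8 kcal.
Carbohydrate: 1948.8 kcal ÷ 4 kcal/g = 487.2 g.

487 g/day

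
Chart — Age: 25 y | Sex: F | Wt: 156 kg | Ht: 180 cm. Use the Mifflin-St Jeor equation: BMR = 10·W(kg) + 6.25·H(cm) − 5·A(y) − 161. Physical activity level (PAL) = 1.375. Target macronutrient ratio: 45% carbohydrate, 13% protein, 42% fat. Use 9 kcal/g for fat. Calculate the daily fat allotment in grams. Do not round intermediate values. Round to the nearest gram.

Mifflin-St Jeor (female): BMR = 10(156) + 6.25(180) − 5(25) − 161 = 1560 + 1125 − 125 − 161 = 2399 kcal/day.
TEE = 2399 × 1.375 = 3298.625 kcal/day.
Fat energy = 42% × 3298.625 = 1385.4225 kcal.
Fat = 1385.4225 ÷ 9 kcal/g = 153.9358 g.

154 g/day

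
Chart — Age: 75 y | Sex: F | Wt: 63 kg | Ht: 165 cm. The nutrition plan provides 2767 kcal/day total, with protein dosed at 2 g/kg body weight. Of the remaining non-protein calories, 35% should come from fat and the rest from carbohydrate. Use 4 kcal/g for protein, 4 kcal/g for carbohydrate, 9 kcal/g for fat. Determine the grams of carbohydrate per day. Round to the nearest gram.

Protein = 2 × 63 = 126 g → 126 × 4 = 504 kcal.
Non-protein calories = 2767 − 504 = 2263 kcal.
Fat: 35% × 2263 = 792.05 kcal; carbohydrate: 1470.95 kcal.
Carbohydrate: 1470.95 kcal ÷ 4 kcal/g = 367.7375 g.

368 g/day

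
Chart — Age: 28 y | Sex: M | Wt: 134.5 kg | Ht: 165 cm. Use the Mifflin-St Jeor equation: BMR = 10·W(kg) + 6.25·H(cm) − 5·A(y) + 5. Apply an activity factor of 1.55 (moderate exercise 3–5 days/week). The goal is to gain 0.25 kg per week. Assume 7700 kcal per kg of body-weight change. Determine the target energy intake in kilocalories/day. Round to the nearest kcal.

3749 kilocalories/day

Mifflin-St Jeor (male): BMR = 10(134.5) + 6.25(165) − 5(28) + 5 = 1345 + 1031.25 − 140 + 5 = 2241.25 kcal/day.
TEE = 2241.25 × 1.55 = 3473.9375 kcal/day.
Required daily surplus = 0.25 × 7700 ÷ 7 = 275 kcal/day.
Target intake = 3473.9375 + 275 = 3748.9375 kcal/day.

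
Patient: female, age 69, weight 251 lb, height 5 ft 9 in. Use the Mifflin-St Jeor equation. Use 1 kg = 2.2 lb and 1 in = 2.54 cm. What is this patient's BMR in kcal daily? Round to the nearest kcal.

1730 kcal daily

Convert to metric: weight = 251 ÷ 2.2 = 114.0909 kg; height = (5×12 + 9) × 2.54 = 69 × 2.54 = 175.26 cm.
Mifflin-St Jeor (female): BMR = 10(114.0909) + 6.25(175.26) − 5(69) − 161 = 1140.9091 + 1095.375 − 345 − 161 = 1730.2841 kcal/day.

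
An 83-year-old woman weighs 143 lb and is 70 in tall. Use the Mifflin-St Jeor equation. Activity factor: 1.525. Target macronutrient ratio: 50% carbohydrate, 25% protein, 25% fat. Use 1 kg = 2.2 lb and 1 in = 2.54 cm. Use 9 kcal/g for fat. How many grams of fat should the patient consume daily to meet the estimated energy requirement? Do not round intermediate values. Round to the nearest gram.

Convert to metric: weight = 143 ÷ 2.2 = 65 kg; height = 70 × 2.54 = 177.8 cm.
Mifflin-St Jeor (female): BMR = 10(65) + 6.25(177.8) − 5(83) − 161 = 650 + 1111.25 − 415 − 161 = 1185.25 kcal/day.
TEE = 1185.25 × 1.525 = 1807.5063 kcal/day.
Fat energy = 25% × 1807.5063 = 451.8766 kcal.
Fat = 451.8766 ÷ 9 kcal/g = 50.2085 g.

50 g/day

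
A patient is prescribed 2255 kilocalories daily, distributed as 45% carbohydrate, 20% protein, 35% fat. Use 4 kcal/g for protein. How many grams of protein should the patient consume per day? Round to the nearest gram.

Protein energy = 20% × 2255 = 451 kcal.
At 4 kcal/g: 451 ÷ 4 = 112.75 g.

113 g/day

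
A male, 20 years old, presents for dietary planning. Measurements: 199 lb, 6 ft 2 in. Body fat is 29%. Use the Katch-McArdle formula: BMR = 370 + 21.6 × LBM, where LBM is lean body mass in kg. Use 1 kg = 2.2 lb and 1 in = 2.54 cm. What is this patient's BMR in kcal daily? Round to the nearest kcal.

Convert to metric: weight = 199 ÷ 2.2 = 90.4545 kg; height = (6×12 + 2) × 2.54 = 74 × 2.54 = 187.96 cm.
LBM = 90.4545 × (1 − 0.29) = 64.2227 kg. Katch-McArdle: BMR = 370 + 21.6 × 64.2227 = 1757.2109 kcal/day.

1757 kcal daily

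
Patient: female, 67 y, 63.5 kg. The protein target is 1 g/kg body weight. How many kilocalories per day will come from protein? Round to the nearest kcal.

254 kcal/day

Protein = 1 g/kg × 63.5 kg = 63.5 g/day.
Protein energy = 63.5 g × 4 kcal/g = 254 kcal/day.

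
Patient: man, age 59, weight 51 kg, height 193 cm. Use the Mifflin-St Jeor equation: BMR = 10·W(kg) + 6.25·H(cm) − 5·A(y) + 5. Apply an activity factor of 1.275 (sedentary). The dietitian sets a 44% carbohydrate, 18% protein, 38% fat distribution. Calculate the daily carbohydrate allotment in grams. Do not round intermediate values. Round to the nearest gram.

200 g/day

Mifflin-St Jeor (male): BMR = 10(51) + 6.25(193) − 5(59) + 5 = 510 + 1206.25 − 295 + 5 = 1426.25 kcal/day.
TEE = 1426.25 × 1.275 = 1818.4688 kcal/day.
Carbohydrate energy = 44% × 1818.4688 = 800.1263 kcal.
Carbohydrate = 800.1263 ÷ 4 kcal/g = 200.0316 g.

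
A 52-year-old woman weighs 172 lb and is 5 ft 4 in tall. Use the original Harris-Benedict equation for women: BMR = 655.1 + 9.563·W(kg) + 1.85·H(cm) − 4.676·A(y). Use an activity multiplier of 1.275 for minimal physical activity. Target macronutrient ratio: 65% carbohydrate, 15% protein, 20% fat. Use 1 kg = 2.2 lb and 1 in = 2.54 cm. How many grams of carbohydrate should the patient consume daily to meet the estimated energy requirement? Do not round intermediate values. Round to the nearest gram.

Convert to metric: weight = 172 ÷ 2.2 = 78.1818 kg; height = (5×12 + 4) × 2.54 = 64 × 2.54 = 162.56 cm.
Harris-Benedict: BMR = 655.1 + 9.563(78.1818) + 1.85(162.56) − 4.676(52) = 1460.3367 kcal/day.
TEE = 1460.3367 × 1.275 = 1861.9293 kcal/day.
Carbohydrate energy = 65% × 1861.9293 = 1210.2541 kcal.
Carbohydrate = 1210.2541 ÷ 4 kcal/g = 302.5635 g.

303 g/day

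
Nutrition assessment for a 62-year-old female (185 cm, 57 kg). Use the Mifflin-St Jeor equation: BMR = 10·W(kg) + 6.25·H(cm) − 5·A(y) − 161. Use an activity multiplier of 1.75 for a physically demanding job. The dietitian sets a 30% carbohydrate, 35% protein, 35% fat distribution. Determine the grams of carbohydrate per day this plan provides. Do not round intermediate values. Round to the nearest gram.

165 g/day

Mifflin-St Jeor (female): BMR = 10(57) + 6.25(185) − 5(62) − 161 = 570 + 1156.25 − 310 − 161 = 1255.25 kcal/day.
TEE = 1255.25 × 1.75 = 2196.6875 kcal/day.
Carbohydrate energy = 30% × 2196.6875 = 659.0063 kcal.
Carbohydrate = 659.0063 ÷ 4 kcal/g = 164.7516 g.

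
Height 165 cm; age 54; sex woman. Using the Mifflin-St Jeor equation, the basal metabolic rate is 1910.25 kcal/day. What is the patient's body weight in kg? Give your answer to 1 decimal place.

1910.25 = 10·W + 6.25(165) − 5(54) − 161
10·W = 1910.25 − 600.25 = 1310, so W = 131 kg.

131.0 kg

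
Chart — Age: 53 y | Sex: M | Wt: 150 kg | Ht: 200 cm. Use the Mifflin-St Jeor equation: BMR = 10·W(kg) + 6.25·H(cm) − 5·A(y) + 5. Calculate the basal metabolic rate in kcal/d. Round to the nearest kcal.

Mifflin-St Jeor (male): BMR = 10(150) + 6.25(200) − 5(53) + 5 = 1500 + 1250 − 265 + 5 = 2490 kcal/day.

2490 kcal/d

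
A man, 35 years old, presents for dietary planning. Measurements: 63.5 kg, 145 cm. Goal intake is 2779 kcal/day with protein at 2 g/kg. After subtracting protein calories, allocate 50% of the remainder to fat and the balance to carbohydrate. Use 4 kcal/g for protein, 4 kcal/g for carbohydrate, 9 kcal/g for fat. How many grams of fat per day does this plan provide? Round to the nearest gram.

126 g/day

Protein = 2 × 63.5 = 127 g → 127 × 4 = 508 kcal.
Non-protein calories = 2779 − 508 = 2271 kcal.
Fat: 50% × 2271 = 1135.5 kcal; carbohydrate: 1135.5 kcal.
Fat: 1135.5 kcal ÷ 9 kcal/g = 126.1667 g.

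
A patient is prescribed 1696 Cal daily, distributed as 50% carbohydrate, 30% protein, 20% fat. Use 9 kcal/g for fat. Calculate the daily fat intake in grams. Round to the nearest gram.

38 g/day

Fat energy = 20% × 1696 = 339.2 kcal.
At 9 kcal/g: 339.2 ÷ 9 = 37.6889 g.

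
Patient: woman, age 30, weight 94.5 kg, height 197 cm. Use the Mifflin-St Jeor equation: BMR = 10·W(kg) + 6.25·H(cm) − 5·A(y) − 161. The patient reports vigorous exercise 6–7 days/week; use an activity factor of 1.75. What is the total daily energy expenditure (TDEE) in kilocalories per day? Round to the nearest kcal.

3264 kilocalories per day

Mifflin-St Jeor (female): BMR = 10(94.5) + 6.25(197) − 5(30) − 161 = 945 + 1231.25 − 150 − 161 = 1865.25 kcal/day.
TEE = BMR × activity factor = 1865.25 × 1.75 = 3264.1875 kcal/day.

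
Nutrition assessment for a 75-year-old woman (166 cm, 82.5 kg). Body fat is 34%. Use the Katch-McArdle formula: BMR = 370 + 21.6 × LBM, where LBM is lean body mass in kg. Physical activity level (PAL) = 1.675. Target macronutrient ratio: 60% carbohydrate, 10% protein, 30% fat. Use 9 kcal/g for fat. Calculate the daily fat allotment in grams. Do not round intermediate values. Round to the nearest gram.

86 g/day

LBM = 82.5 × (1 − 0.34) = 54.45 kg. Katch-McArdle: BMR = 370 + 21.6 × 54.45 = 1546.12 kcal/day.
TEE = 1546.12 × 1.675 = 2589.751 kcal/day.
Fat energy = 30% × 2589.751 = 776.9253 kcal.
Fat = 776.9253 ÷ 9 kcal/g = 86.325 g.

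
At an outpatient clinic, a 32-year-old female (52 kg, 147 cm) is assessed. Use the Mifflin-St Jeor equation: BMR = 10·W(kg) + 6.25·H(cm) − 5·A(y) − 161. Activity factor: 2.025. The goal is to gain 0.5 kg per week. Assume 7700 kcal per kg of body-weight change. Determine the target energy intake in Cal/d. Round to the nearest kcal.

Mifflin-St Jeor (female): BMR = 10(52) + 6.25(147) − 5(32) − 161 = 520 + 918.75 − 160 − 161 = 1117.75 kcal/day.
TEE = 1117.75 × 2.025 = 2263.4438 kcal/day.
Required daily surplus = 0.5 × 7700 ÷ 7 = 550 kcal/day.
Target intake = 2263.4438 + 550 = 2813.4438 kcal/day.

2813 Cal/d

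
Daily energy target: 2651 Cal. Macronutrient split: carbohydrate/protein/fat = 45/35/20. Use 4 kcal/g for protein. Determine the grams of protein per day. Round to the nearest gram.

232 g/day

Protein energy = 35% × 2651 = 927.85 kcal.
At 4 kcal/g: 927.85 ÷ 4 = 231.9625 g.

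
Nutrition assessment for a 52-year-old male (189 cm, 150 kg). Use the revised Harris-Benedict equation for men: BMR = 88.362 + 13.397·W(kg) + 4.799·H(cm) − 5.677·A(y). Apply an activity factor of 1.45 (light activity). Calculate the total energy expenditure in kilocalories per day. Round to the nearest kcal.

Harris-Benedict: BMR = 88.362 + 13.397(150) + 4.799(189) − 5.677(52) = 2709.719 kcal/day.
TEE = BMR × activity factor = 2709.719 × 1.45 = 3929.0926 kcal/day.

3929 kilocalories per day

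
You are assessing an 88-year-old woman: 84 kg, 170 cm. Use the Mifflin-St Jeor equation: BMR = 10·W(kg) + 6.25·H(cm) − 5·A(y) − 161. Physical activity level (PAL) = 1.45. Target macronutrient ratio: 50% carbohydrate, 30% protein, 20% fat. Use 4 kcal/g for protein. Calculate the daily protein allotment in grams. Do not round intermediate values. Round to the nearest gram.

Mifflin-St Jeor (female): BMR = 10(84) + 6.25(170) − 5(88) − 161 = 840 + 1062.5 − 440 − 161 = 1301.5 kcal/day.
TEE = 1301.5 × 1.45 = 1887.175 kcal/day.
Protein energy = 30% × 1887.175 = 566.1525 kcal.
Protein = 566.1525 ÷ 4 kcal/g = 141.5381 g.

142 g/day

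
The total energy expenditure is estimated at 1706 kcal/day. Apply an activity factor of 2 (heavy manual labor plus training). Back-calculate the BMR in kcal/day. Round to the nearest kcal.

853 kcal/day

BMR = TEE ÷ activity factor = 1706 ÷ 2 = 853 kcal/day.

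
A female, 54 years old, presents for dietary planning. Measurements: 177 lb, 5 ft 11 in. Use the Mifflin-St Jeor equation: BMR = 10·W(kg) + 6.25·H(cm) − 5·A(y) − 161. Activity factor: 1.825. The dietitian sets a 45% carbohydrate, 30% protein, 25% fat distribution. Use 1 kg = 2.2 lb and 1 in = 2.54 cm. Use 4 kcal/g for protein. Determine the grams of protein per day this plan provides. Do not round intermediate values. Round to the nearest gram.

Convert to metric: weight = 177 ÷ 2.2 = 80.4545 kg; height = (5×12 + 11) × 2.54 = 71 × 2.54 = 180.34 cm.
Mifflin-St Jeor (female): BMR = 10(80.4545) + 6.25(180.34) − 5(54) − 161 = 804.5455 + 1127.125 − 270 − 161 = 1500.6705 kcal/day.
TEE = 1500.6705 × 1.825 = 2738.7236 kcal/day.
Protein energy = 30% × 2738.7236 = 821.6171 kcal.
Protein = 821.6171 ÷ 4 kcal/g = 205.4043 g.

205 g/day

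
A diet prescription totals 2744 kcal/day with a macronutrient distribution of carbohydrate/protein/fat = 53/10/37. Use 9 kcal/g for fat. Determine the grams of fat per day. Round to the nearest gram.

113 g/day

Fat energy = 37% × 2744 = 1015.28 kcal.
At 9 kcal/g: 1015.28 ÷ 9 = 112.8089 g.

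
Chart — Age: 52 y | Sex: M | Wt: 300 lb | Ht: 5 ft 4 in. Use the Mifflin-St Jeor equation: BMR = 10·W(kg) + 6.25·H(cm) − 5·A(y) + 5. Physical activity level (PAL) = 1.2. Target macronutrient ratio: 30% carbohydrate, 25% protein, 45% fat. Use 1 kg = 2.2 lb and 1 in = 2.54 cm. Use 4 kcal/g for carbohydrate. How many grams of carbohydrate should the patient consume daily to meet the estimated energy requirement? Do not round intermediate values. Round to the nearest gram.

191 g/day

Convert to metric: weight = 300 ÷ 2.2 = 136.3636 kg; height = (5×12 + 4) × 2.54 = 64 × 2.54 = 162.56 cm.
Mifflin-St Jeor (male): BMR = 10(136.3636) + 6.25(162.56) − 5(52) + 5 = 1363.6364 + 1016 − 260 + 5 = 2124.6364 kcal/day.
TEE = 2124.6364 × 1.2 = 2549.5636 kcal/day.
Carbohydrate energy = 30% × 2549.5636 = 764.8691 kcal.
Carbohydrate = 764.8691 ÷ 4 kcal/g = 191.2173 g.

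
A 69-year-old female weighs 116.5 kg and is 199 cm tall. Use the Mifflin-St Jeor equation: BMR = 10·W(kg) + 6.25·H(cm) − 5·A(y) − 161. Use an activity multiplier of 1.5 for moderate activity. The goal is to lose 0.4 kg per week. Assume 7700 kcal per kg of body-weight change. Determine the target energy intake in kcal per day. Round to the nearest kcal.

Mifflin-St Jeor (female): BMR = 10(116.5) + 6.25(199) − 5(69) − 161 = 1165 + 1243.75 − 345 − 161 = 1902.75 kcal/day.
TEE = 1902.75 × 1.5 = 2854.125 kcal/day.
Required daily deficit = 0.4 × 7700 ÷ 7 = 440 kcal/day.
Target intake = 2854.125 − 440 = 2414.125 kcal/day.

2414 kcal per day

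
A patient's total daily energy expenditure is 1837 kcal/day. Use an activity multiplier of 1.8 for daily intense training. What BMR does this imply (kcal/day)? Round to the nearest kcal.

BMR = TEE ÷ activity factor = 1837 ÷ 1.8 = 1020.5556 kcal/day.

1021 kcal/day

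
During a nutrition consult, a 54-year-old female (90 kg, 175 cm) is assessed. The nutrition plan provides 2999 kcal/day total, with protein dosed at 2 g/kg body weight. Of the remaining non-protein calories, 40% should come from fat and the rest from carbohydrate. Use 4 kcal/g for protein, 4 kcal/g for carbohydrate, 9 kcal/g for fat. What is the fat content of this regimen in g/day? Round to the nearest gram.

Protein = 2 × 90 = 180 g → 180 × 4 = 720 kcal.
Non-protein calories = 2999 − 720 = 2279 kcal.
Fat: 40% × 2279 = 911.6 kcal; carbohydrate: 1367.4 kcal.
Fat: 911.6 kcal ÷ 9 kcal/g = 101.2889 g.

101 g/day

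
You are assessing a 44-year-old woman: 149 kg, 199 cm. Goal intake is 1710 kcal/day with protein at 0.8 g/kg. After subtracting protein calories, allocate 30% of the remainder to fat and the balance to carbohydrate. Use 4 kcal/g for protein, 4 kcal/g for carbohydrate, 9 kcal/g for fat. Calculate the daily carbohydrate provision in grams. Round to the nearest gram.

Protein = 0.8 × 149 = 119.2 g → 119.2 × 4 = 476.8 kcal.
Non-protein calories = 1710 − 476.8 = 1233.2 kcal.
Fat: 30% × 1233.2 = 369.96 kcal; carbohydrate: 863.24 kcal.
Carbohydrate: 863.24 kcal ÷ 4 kcal/g = 215.81 g.

216 g/day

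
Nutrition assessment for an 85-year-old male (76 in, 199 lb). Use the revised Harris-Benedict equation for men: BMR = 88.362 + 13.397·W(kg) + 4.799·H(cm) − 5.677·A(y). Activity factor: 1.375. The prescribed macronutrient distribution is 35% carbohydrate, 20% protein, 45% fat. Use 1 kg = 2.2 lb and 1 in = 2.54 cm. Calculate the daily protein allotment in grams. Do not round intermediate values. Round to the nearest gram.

120 g/day

Convert to metric: weight = 199 ÷ 2.2 = 90.4545 kg; height = 76 × 2.54 = 193.04 cm.
Harris-Benedict: BMR = 88.362 + 13.397(90.4545) + 4.799(193.04) − 5.677(85) = 1744.0355 kcal/day.
TEE = 1744.0355 × 1.375 = 2398.0488 kcal/day.
Protein energy = 20% × 2398.0488 = 479.6098 kcal.
Protein = 479.6098 ÷ 4 kcal/g = 119.9024 g.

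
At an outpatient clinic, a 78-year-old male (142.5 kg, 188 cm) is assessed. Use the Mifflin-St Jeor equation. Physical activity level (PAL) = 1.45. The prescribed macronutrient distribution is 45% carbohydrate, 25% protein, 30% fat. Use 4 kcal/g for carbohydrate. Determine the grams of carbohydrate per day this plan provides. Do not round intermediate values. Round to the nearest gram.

361 g/day

Mifflin-St Jeor (male): BMR = 10(142.5) + 6.25(188) − 5(78) + 5 = 1425 + 1175 − 390 + 5 = 2215 kcal/day.
TEE = 2215 × 1.45 = 3211.75 kcal/day.
Carbohydrate energy = 45% × 3211.75 = 1445.2875 kcal.
Carbohydrate = 1445.2875 ÷ 4 kcal/g = 361.3219 g.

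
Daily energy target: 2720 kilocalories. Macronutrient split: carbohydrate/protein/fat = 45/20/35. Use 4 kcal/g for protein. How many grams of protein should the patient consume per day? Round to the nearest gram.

Protein energy = 20% × 2720 = 544 kcal.
At 4 kcal/g: 544 ÷ 4 = 136 g.

136 g/day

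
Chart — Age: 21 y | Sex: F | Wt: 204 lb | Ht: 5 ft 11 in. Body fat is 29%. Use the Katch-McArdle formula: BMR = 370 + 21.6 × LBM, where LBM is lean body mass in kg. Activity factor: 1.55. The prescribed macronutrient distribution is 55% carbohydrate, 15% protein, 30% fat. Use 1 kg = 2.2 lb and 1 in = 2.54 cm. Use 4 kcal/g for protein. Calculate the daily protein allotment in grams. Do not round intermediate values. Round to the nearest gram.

104 g/day

Convert to metric: weight = 204 ÷ 2.2 = 92.7273 kg; height = (5×12 + 11) × 2.54 = 71 × 2.54 = 180.34 cm.
LBM = 92.7273 × (1 − 0.29) = 65.8364 kg. Katch-McArdle: BMR = 370 + 21.6 × 65.8364 = 1792.0655 kcal/day.
TEE = 1792.0655 × 1.55 = 2777.7015 kcal/day.
Protein energy = 15% × 2777.7015 = 416.6552 kcal.
Protein = 416.6552 ÷ 4 kcal/g = 104.1638 g.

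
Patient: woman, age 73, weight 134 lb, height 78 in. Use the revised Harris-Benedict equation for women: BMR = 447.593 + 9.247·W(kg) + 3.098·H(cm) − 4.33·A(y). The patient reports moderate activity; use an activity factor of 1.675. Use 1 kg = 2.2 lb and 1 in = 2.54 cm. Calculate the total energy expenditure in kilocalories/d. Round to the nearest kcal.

2192 kilocalories/d

Convert to metric: weight = 134 ÷ 2.2 = 60.9091 kg; height = 78 × 2.54 = 198.12 cm.
Harris-Benedict: BMR = 447.593 + 9.247(60.9091) + 3.098(198.12) − 4.33(73) = 1308.5051 kcal/day.
TEE = BMR × activity factor = 1308.5051 × 1.675 = 2191.7461 kcal/day.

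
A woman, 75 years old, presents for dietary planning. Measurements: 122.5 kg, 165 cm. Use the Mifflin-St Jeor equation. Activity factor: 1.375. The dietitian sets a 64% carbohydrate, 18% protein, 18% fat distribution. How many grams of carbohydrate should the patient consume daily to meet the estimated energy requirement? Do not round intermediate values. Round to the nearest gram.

378 g/day

Mifflin-St Jeor (female): BMR = 10(122.5) + 6.25(165) − 5(75) − 161 = 1225 + 1031.25 − 375 − 161 = 1720.25 kcal/day.
TEE = 1720.25 × 1.375 = 2365.3438 kcal/day.
Carbohydrate energy = 64% × 2365.3438 = 1513.82 kcal.
Carbohydrate = 1513.82 ÷ 4 kcal/g = 378.455 g.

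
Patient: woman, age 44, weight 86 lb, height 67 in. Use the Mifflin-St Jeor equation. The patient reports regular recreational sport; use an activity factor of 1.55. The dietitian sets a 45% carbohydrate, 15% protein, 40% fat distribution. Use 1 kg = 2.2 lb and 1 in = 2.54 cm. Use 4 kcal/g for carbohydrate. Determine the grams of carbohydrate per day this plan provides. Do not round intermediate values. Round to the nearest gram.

Convert to metric: weight = 86 ÷ 2.2 = 39.0909 kg; height = 67 × 2.54 = 170.18 cm.
Mifflin-St Jeor (female): BMR = 10(39.0909) + 6.25(170.18) − 5(44) − 161 = 390.9091 + 1063.625 − 220 − 161 = 1073.5341 kcal/day.
TEE = 1073.5341 × 1.55 = 1663.9778 kcal/day.
Carbohydrate energy = 45% × 1663.9778 = 748.79 kcal.
Carbohydrate = 748.79 ÷ 4 kcal/g = 187.1975 g.

187 g/day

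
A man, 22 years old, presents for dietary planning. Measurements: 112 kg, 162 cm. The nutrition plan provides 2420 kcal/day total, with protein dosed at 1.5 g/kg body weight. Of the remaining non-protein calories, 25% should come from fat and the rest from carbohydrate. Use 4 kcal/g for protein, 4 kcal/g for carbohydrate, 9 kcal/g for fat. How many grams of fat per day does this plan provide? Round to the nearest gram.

Protein = 1.5 × 112 = 168 g → 168 × 4 = 672 kcal.
Non-protein calories = 2420 − 672 = 1748 kcal.
Fat: 25% × 1748 = 437 kcal; carbohydrate: 1311 kcal.
Fat: 437 kcal ÷ 9 kcal/g = 48.5556 g.

49 g/day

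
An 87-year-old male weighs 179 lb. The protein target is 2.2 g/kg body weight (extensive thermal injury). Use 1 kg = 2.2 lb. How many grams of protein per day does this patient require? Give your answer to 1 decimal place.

Weight in kg = 179 ÷ 2.2 = 81.3636 kg.
Protein = 2.2 g/kg × 81.3636 kg = 179 g/day.

179.0 g/day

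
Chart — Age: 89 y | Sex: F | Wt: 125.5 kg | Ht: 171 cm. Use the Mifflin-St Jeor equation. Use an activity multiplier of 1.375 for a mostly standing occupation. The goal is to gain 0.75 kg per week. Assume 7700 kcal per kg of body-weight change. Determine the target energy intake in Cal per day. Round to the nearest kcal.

Mifflin-St Jeor (female): BMR = 10(125.5) + 6.25(171) − 5(89) − 161 = 1255 + 1068.75 − 445 − 161 = 1717.75 kcal/day.
TEE = 1717.75 × 1.375 = 2361.9063 kcal/day.
Required daily surplus = 0.75 × 7700 ÷ 7 = 825 kcal/day.
Target intake = 2361.9063 + 825 = 3186.9063 kcal/day.

3187 Cal per day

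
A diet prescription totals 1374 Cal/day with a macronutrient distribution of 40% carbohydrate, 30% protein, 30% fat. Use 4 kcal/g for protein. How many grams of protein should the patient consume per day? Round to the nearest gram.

103 g/day

Protein energy = 30% × 1374 = 412.2 kcal.
At 4 kcal/g: 412.2 ÷ 4 = 103.05 g.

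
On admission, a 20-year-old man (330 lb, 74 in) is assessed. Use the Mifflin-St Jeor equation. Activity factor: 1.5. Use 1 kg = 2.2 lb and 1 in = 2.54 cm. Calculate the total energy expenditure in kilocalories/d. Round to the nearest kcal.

Convert to metric: weight = 330 ÷ 2.2 = 150 kg; height = 74 × 2.54 = 187.96 cm.
Mifflin-St Jeor (male): BMR = 10(150) + 6.25(187.96) − 5(20) + 5 = 1500 + 1174.75 − 100 + 5 = 2579.75 kcal/day.
TEE = BMR × activity factor = 2579.75 × 1.5 = 3869.625 kcal/day.

3870 kilocalories/d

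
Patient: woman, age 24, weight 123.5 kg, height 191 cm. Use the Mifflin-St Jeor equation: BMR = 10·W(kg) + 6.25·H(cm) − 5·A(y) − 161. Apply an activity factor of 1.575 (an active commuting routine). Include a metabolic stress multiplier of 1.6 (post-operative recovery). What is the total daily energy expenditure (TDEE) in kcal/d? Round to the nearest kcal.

5412 kcal/d

Mifflin-St Jeor (female): BMR = 10(123.5) + 6.25(191) − 5(24) − 161 = 1235 + 1193.75 − 120 − 161 = 2147.75 kcal/day.
TEE = BMR × activity factor = 2147.75 × 1.575 = 3382.7063 kcal/day.
Apply stress factor: 3382.7063 × 1.6 = 5412.33 kcal/day.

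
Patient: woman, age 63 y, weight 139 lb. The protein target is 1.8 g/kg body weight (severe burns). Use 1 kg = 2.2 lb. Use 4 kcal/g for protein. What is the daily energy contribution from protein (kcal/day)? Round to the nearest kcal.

455 kcal/day

Weight in kg = 139 ÷ 2.2 = 63.1818 kg.
Protein = 1.8 g/kg × 63.1818 kg = 113.7273 g/day.
Protein energy = 113.7273 g × 4 kcal/g = 454.9091 kcal/day.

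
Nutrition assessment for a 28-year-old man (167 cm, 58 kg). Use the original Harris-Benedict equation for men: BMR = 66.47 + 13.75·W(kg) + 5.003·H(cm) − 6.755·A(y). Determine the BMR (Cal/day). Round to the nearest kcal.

1510 Cal/day

Harris-Benedict: BMR = 66.47 + 13.75(58) + 5.003(167) − 6.755(28) = 1510.331 kcal/day.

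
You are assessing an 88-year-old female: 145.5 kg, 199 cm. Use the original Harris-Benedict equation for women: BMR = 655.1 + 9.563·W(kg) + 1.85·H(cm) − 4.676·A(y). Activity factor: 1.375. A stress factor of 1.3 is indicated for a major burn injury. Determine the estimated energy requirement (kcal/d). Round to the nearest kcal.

3581 kcal/d

Harris-Benedict: BMR = 655.1 + 9.563(145.5) + 1.85(199) − 4.676(88) = 2003.1785 kcal/day.
TEE = BMR × activity factor = 2003.1785 × 1.375 = 2754.3704 kcal/day.
Apply stress factor: 2754.3704 × 1.3 = 3580.6816 kcal/day.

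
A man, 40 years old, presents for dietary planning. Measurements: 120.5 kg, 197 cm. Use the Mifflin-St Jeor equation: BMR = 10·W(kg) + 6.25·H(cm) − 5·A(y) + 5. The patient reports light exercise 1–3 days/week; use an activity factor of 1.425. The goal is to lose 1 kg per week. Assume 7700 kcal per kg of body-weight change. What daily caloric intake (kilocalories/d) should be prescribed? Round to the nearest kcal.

2094 kilocalories/d

Mifflin-St Jeor (male): BMR = 10(120.5) + 6.25(197) − 5(40) + 5 = 1205 + 1231.25 − 200 + 5 = 2241.25 kcal/day.
TEE = 2241.25 × 1.425 = 3193.7813 kcal/day.
Required daily deficit = 1 × 7700 ÷ 7 = 1100 kcal/day.
Target intake = 3193.7813 − 1100 = 2093.7813 kcal/day.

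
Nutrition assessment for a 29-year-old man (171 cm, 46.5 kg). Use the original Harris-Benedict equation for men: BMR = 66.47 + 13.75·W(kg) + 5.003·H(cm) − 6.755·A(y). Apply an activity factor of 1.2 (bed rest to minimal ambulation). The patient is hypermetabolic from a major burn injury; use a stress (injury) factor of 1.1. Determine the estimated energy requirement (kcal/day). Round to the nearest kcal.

1802 kcal/day

Harris-Benedict: BMR = 66.47 + 13.75(46.5) + 5.003(171) − 6.755(29) = 1365.463 kcal/day.
TEE = BMR × activity factor = 1365.463 × 1.2 = 1638.5556 kcal/day.
Apply stress factor: 1638.5556 × 1.1 = 1802.4112 kcal/day.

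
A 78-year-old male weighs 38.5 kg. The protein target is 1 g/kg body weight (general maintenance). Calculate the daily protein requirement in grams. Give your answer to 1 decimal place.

Protein = 1 g/kg × 38.5 kg = 38.5 g/day.

38.5 g/day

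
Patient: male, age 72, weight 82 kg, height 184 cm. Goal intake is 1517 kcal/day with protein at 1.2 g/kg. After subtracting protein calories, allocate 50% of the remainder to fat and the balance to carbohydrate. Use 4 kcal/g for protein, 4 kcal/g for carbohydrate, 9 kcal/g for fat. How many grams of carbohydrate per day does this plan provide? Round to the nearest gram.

140 g/day

Protein = 1.2 × 82 = 98.4 g → 98.4 × 4 = 393.6 kcal.
Non-protein calories = 1517 − 393.6 = 1123.4 kcal.
Fat: 50% × 1123.4 = 561.7 kcal; carbohydrate: 561.7 kcal.
Carbohydrate: 561.7 kcal ÷ 4 kcal/g = 140.425 g.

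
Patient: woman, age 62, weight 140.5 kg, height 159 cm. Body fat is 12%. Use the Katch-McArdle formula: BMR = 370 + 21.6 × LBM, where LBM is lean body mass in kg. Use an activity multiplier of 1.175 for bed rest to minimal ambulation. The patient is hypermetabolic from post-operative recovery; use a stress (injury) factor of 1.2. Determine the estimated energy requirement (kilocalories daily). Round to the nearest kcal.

4287 kilocalories daily

LBM = 140.5 × (1 − 0.12) = 123.64 kg. Katch-McArdle: BMR = 370 + 21.6 × 123.64 = 3040.624 kcal/day.
TEE = BMR × activity factor = 3040.624 × 1.175 = 3572.7332 kcal/day.
Apply stress factor: 3572.7332 × 1.2 = 4287.2798 kcal/day.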